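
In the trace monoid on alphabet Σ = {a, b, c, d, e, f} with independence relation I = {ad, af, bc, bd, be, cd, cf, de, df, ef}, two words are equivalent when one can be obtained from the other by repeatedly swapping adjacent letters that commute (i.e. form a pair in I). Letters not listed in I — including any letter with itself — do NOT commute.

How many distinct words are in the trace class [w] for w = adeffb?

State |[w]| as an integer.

54

#0=a has no predecessor
#1=d has no predecessor
#2=e depends on [0:a]
#3=f has no predecessor
#4=f depends on [3:f]
#5=b depends on [0:a, 4:f]
sources: [0:a, 1:d, 3:f]
N(rest) = Σ N(rest − s) over sources s of rest; N(one piece) = 1:
  size 1 → [1]=1  [2]=1  [5]=1
  size 2 → [1,2]=2  [1,5]=2  [2,5]=2  [4,5]=1
  size 3 → [0,2,5]=2  [1,2,5]=6  [1,4,5]=3  [2,4,5]=3  [3,4,5]=1
  size 4 → [0,1,2,5]=8  [0,2,4,5]=5  [1,2,4,5]=12  [1,3,4,5]=4  [2,3,4,5]=4
  first=0(a) contributes 20
  first=1(d) contributes 9
  first=3(f) contributes 25
|[w]| = 54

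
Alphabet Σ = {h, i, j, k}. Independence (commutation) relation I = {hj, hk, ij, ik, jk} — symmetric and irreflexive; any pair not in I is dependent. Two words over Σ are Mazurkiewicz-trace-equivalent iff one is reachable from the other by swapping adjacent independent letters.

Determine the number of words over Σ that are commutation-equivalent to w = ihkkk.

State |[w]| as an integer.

0(i) covers ∅
1(h) covers 0:i
2(k) covers ∅
3(k) covers 2:k
4(k) covers 3:k
floor of heap: 0:i, 2:k
completions by unplaced set U, small U first (add the entries for U minus each lowest piece of U):
  |U|=1: {1}:1  {4}:1
  |U|=2: {0,1}:1  {1,4}:2  {3,4}:1
  |U|=3: {0,1,4}:3  {1,3,4}:3  {2,3,4}:1
  start at 0(i): 4
  start at 2(k): 6
sum over floor = 10

10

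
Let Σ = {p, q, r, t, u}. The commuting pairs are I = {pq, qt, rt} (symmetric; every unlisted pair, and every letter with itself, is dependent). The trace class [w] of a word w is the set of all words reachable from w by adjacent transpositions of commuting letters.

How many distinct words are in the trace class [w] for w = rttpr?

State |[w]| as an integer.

drop 0:r onto floor
drop 1:t onto floor
drop 2:t onto {1:t}
drop 3:p onto {0:r, 2:t}
drop 4:r onto {3:p}
ground layer = {0:r, 1:t}
drop-orders for the pieces not yet dropped (sum over which currently-grounded one goes next):
  1 to go: {4} 1
  2 to go: {3,4} 1
  3 to go: {0,3,4} 1  {2,3,4} 1
  if 0:r drops first: 1 orders
  if 1:t drops first: 2 orders
heap linearizations: 3

3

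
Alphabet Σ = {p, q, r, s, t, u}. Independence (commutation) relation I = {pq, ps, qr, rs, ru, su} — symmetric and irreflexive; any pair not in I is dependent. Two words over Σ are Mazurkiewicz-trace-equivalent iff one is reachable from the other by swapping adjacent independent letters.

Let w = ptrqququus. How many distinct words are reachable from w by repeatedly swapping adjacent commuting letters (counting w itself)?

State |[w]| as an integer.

piece 0:p — minimal
piece 1:t rests on {0:p}
piece 2:r rests on {1:t}
piece 3:q rests on {1:t}
piece 4:q rests on {3:q}
piece 5:u rests on {4:q}
piece 6:q rests on {5:u}
piece 7:u rests on {6:q}
piece 8:u rests on {7:u}
piece 9:s rests on {6:q}
minimal pieces: {0:p}
ways to finish when only these pieces remain (= sum over removing one remaining piece with nothing left below it):
  1 left: {2}→1  {8}→1  {9}→1
  2 left: {2,8}→2  {2,9}→2  {7,8}→1  {8,9}→2
  3 left: {2,7,8}→3  {2,8,9}→6  {7,8,9}→3
  4 left: {2,7,8,9}→12  {6,7,8,9}→3
  5 left: {2,6,7,8,9}→15  {5,6,7,8,9}→3
  6 left: {2,5,6,7,8,9}→18  {4,5,6,7,8,9}→3
  7 left: {2,4,5,6,7,8,9}→21  {3,4,5,6,7,8,9}→3
  8 left: {2,3,4,5,6,7,8,9}→24
  placing 0:p first → 24 extensions

24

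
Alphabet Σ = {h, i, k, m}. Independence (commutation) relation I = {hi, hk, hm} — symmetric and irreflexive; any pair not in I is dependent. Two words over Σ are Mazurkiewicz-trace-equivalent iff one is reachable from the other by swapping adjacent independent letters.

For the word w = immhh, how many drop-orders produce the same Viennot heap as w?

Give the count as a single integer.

#0=i has no predecessor
#1=m depends on [0:i]
#2=m depends on [1:m]
#3=h has no predecessor
#4=h depends on [3:h]
sources: [0:i, 3:h]
N(rest) = Σ N(rest − s) over sources s of rest; N(one piece) = 1:
  size 1 → [2]=1  [4]=1
  size 2 → [1,2]=1  [2,4]=2  [3,4]=1
  size 3 → [0,1,2]=1  [1,2,4]=3  [2,3,4]=3
  first=0(i) contributes 6
  first=3(h) contributes 4
|[w]| = 10

10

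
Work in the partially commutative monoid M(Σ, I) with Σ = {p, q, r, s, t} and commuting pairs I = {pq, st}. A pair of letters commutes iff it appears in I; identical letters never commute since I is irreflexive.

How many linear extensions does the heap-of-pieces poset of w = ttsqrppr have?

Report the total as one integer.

piece 0:t — minimal
piece 1:t rests on {0:t}
piece 2:s — minimal
piece 3:q rests on {1:t, 2:s}
piece 4:r rests on {3:q}
piece 5:p rests on {4:r}
piece 6:p rests on {5:p}
piece 7:r rests on {6:p}
minimal pieces: {0:t, 2:s}
ways to finish when only these pieces remain (= sum over removing one remaining piece with nothing left below it):
  1 left: {7}→1
  2 left: {6,7}→1
  3 left: {5,6,7}→1
  4 left: {4,5,6,7}→1
  5 left: {3,4,5,6,7}→1
  6 left: {1,3,4,5,6,7}→1  {2,3,4,5,6,7}→1
  placing 0:t first → 2 extensions
  placing 2:s first → 1 extensions
total linear extensions = 3

3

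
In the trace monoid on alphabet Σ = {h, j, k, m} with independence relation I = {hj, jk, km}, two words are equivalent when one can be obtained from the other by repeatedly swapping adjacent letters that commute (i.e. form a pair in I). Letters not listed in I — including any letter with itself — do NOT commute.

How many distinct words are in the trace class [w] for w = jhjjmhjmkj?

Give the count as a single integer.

28

piece 0:j — minimal
piece 1:h — minimal
piece 2:j rests on {0:j}
piece 3:j rests on {2:j}
piece 4:m rests on {1:h, 3:j}
piece 5:h rests on {4:m}
piece 6:j rests on {4:m}
piece 7:m rests on {5:h, 6:j}
piece 8:k rests on {5:h}
piece 9:j rests on {7:m}
minimal pieces: {0:j, 1:h}
ways to finish when only these pieces remain (= sum over removing one remaining piece with nothing left below it):
  1 left: {8}→1  {9}→1
  2 left: {7,9}→1  {8,9}→2
  3 left: {6,7,9}→1  {7,8,9}→3
  4 left: {5,7,8,9}→3  {6,7,8,9}→4
  5 left: {5,6,7,8,9}→7
  6 left: {4,5,6,7,8,9}→7
  7 left: {1,4,5,6,7,8,9}→7  {3,4,5,6,7,8,9}→7
  8 left: {1,3,4,5,6,7,8,9}→14  {2,3,4,5,6,7,8,9}→7
  placing 0:j first → 21 extensions
  placing 1:h first → 7 extensions
total linear extensions = 28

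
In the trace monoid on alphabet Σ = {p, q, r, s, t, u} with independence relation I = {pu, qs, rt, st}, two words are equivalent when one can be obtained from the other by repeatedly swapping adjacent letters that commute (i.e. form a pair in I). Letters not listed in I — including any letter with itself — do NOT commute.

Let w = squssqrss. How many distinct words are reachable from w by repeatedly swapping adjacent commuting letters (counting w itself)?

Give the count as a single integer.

0(s) covers ∅
1(q) covers ∅
2(u) covers 0:s, 1:q
3(s) covers 2:u
4(s) covers 3:s
5(q) covers 2:u
6(r) covers 4:s, 5:q
7(s) covers 6:r
8(s) covers 7:s
floor of heap: 0:s, 1:q
completions by unplaced set U, small U first (add the entries for U minus each lowest piece of U):
  |U|=1: {8}:1
  |U|=2: {7,8}:1
  |U|=3: {6,7,8}:1
  |U|=4: {4,6,7,8}:1  {5,6,7,8}:1
  |U|=5: {3,4,6,7,8}:1  {4,5,6,7,8}:2
  |U|=6: {3,4,5,6,7,8}:3
  |U|=7: {2,3,4,5,6,7,8}:3
  start at 0(s): 3
  start at 1(q): 3
sum over floor = 6

6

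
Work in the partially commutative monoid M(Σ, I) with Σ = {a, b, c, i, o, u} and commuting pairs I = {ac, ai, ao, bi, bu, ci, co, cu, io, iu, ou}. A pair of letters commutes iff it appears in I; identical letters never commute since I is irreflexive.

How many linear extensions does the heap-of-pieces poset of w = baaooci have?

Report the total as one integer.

210

piece 0:b — minimal
piece 1:a rests on {0:b}
piece 2:a rests on {1:a}
piece 3:o rests on {0:b}
piece 4:o rests on {3:o}
piece 5:c rests on {0:b}
piece 6:i — minimal
minimal pieces: {0:b, 6:i}
ways to finish when only these pieces remain (= sum over removing one remaining piece with nothing left below it):
  1 left: {2}→1  {4}→1  {5}→1  {6}→1
  2 left: {1,2}→1  {2,4}→2  {2,5}→2  {2,6}→2  {3,4}→1  {4,5}→2  {4,6}→2  {5,6}→2
  3 left: {1,2,4}→3  {1,2,5}→3  {1,2,6}→3  {2,3,4}→3  {2,4,5}→6  {2,4,6}→6  {2,5,6}→6  {3,4,5}→3  {3,4,6}→3  {4,5,6}→6
  4 left: {1,2,3,4}→6  {1,2,4,5}→12  {1,2,4,6}→12  {1,2,5,6}→12  {2,3,4,5}→12  {2,3,4,6}→12  {2,4,5,6}→24  {3,4,5,6}→12
  5 left: {1,2,3,4,5}→30  {1,2,3,4,6}→30  {1,2,4,5,6}→60  {2,3,4,5,6}→60
  placing 0:b first → 180 extensions
  placing 6:i first → 30 extensions
total linear extensions = 210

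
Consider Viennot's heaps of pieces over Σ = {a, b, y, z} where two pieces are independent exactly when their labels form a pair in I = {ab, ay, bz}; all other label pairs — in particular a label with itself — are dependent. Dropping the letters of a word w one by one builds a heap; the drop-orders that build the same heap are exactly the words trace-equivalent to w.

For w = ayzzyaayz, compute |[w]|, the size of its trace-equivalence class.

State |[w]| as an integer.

12

drop 0:a onto floor
drop 1:y onto floor
drop 2:z onto {0:a, 1:y}
drop 3:z onto {2:z}
drop 4:y onto {3:z}
drop 5:a onto {3:z}
drop 6:a onto {5:a}
drop 7:y onto {4:y}
drop 8:z onto {6:a, 7:y}
ground layer = {0:a, 1:y}
drop-orders for the pieces not yet dropped (sum over which currently-grounded one goes next):
  1 to go: {8} 1
  2 to go: {6,8} 1  {7,8} 1
  3 to go: {4,7,8} 1  {5,6,8} 1  {6,7,8} 2
  4 to go: {4,6,7,8} 3  {5,6,7,8} 3
  5 to go: {4,5,6,7,8} 6
  6 to go: {3,4,5,6,7,8} 6
  7 to go: {2,3,4,5,6,7,8} 6
  if 0:a drops first: 6 orders
  if 1:y drops first: 6 orders
heap linearizations: 12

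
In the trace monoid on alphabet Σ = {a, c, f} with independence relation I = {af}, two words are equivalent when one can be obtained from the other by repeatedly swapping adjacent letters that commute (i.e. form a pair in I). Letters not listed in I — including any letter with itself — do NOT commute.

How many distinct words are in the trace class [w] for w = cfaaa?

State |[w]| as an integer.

4

#0=c has no predecessor
#1=f depends on [0:c]
#2=a depends on [0:c]
#3=a depends on [2:a]
#4=a depends on [3:a]
sources: [0:c]
N(rest) = Σ N(rest − s) over sources s of rest; N(one piece) = 1:
  size 1 → [1]=1  [4]=1
  size 2 → [1,4]=2  [3,4]=1
  size 3 → [1,3,4]=3  [2,3,4]=1
  first=0(c) contributes 4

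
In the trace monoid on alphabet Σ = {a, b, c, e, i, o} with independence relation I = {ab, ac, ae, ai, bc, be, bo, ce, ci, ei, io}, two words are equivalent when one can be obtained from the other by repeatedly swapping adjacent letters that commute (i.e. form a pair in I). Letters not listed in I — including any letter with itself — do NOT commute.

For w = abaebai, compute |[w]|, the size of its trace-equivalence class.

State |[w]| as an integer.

piece 0:a — minimal
piece 1:b — minimal
piece 2:a rests on {0:a}
piece 3:e — minimal
piece 4:b rests on {1:b}
piece 5:a rests on {2:a}
piece 6:i rests on {4:b}
minimal pieces: {0:a, 1:b, 3:e}
ways to finish when only these pieces remain (= sum over removing one remaining piece with nothing left below it):
  1 left: {3}→1  {5}→1  {6}→1
  2 left: {2,5}→1  {3,5}→2  {3,6}→2  {4,6}→1  {5,6}→2
  3 left: {0,2,5}→1  {1,4,6}→1  {2,3,5}→3  {2,5,6}→3  {3,4,6}→3  {3,5,6}→6  {4,5,6}→3
  4 left: {0,2,3,5}→4  {0,2,5,6}→4  {1,3,4,6}→4  {1,4,5,6}→4  {2,3,5,6}→12  {2,4,5,6}→6  {3,4,5,6}→12
  5 left: {0,2,3,5,6}→20  {0,2,4,5,6}→10  {1,2,4,5,6}→10  {1,3,4,5,6}→20  {2,3,4,5,6}→30
  placing 0:a first → 60 extensions
  placing 1:b first → 60 extensions
  placing 3:e first → 20 extensions
total linear extensions = 140

140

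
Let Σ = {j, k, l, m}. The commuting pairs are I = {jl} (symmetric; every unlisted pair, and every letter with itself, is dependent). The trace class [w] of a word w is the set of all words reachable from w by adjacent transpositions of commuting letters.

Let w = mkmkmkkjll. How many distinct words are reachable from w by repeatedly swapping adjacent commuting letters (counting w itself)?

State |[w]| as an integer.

#0=m has no predecessor
#1=k depends on [0:m]
#2=m depends on [1:k]
#3=k depends on [2:m]
#4=m depends on [3:k]
#5=k depends on [4:m]
#6=k depends on [5:k]
#7=j depends on [6:k]
#8=l depends on [6:k]
#9=l depends on [8:l]
sources: [0:m]
N(rest) = Σ N(rest − s) over sources s of rest; N(one piece) = 1:
  size 1 → [7]=1  [9]=1
  size 2 → [7,9]=2  [8,9]=1
  size 3 → [7,8,9]=3
  size 4 → [6,7,8,9]=3
  size 5 → [5,6,7,8,9]=3
  size 6 → [4,5,6,7,8,9]=3
  size 7 → [3,4,5,6,7,8,9]=3
  size 8 → [2,3,4,5,6,7,8,9]=3
  first=0(m) contributes 3

3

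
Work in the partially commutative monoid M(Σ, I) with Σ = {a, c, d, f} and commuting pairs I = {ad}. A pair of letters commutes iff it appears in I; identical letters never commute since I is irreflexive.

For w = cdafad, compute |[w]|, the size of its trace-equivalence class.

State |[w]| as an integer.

4

drop 0:c onto floor
drop 1:d onto {0:c}
drop 2:a onto {0:c}
drop 3:f onto {1:d, 2:a}
drop 4:a onto {3:f}
drop 5:d onto {3:f}
ground layer = {0:c}
drop-orders for the pieces not yet dropped (sum over which currently-grounded one goes next):
  1 to go: {4} 1  {5} 1
  2 to go: {4,5} 2
  3 to go: {3,4,5} 2
  4 to go: {1,3,4,5} 2  {2,3,4,5} 2
  if 0:c drops first: 4 orders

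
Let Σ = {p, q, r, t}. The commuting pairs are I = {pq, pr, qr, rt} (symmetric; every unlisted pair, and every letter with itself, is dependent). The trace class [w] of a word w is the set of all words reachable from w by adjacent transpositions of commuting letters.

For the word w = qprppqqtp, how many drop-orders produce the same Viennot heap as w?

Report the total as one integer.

drop 0:q onto floor
drop 1:p onto floor
drop 2:r onto floor
drop 3:p onto {1:p}
drop 4:p onto {3:p}
drop 5:q onto {0:q}
drop 6:q onto {5:q}
drop 7:t onto {4:p, 6:q}
drop 8:p onto {7:t}
ground layer = {0:q, 1:p, 2:r}
drop-orders for the pieces not yet dropped (sum over which currently-grounded one goes next):
  1 to go: {2} 1  {8} 1
  2 to go: {2,8} 2  {7,8} 1
  3 to go: {2,7,8} 3  {4,7,8} 1  {6,7,8} 1
  4 to go: {2,4,7,8} 4  {2,6,7,8} 4  {3,4,7,8} 1  {4,6,7,8} 2  {5,6,7,8} 1
  5 to go: {0,5,6,7,8} 1  {1,3,4,7,8} 1  {2,3,4,7,8} 5  {2,4,6,7,8} 10  {2,5,6,7,8} 5  {3,4,6,7,8} 3  {4,5,6,7,8} 3
  6 to go: {0,2,5,6,7,8} 6  {0,4,5,6,7,8} 4  {1,2,3,4,7,8} 6  {1,3,4,6,7,8} 4  {2,3,4,6,7,8} 18  {2,4,5,6,7,8} 18  {3,4,5,6,7,8} 6
  7 to go: {0,2,4,5,6,7,8} 28  {0,3,4,5,6,7,8} 10  {1,2,3,4,6,7,8} 28  {1,3,4,5,6,7,8} 10  {2,3,4,5,6,7,8} 42
  if 0:q drops first: 80 orders
  if 1:p drops first: 80 orders
  if 2:r drops first: 20 orders
heap linearizations: 180

180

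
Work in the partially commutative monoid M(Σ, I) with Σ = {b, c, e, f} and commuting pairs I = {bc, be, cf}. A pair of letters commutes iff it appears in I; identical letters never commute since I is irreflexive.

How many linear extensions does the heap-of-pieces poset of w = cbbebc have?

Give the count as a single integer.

#0=c has no predecessor
#1=b has no predecessor
#2=b depends on [1:b]
#3=e depends on [0:c]
#4=b depends on [2:b]
#5=c depends on [3:e]
sources: [0:c, 1:b]
N(rest) = Σ N(rest − s) over sources s of rest; N(one piece) = 1:
  size 1 → [4]=1  [5]=1
  size 2 → [2,4]=1  [3,5]=1  [4,5]=2
  size 3 → [0,3,5]=1  [1,2,4]=1  [2,4,5]=3  [3,4,5]=3
  size 4 → [0,3,4,5]=4  [1,2,4,5]=4  [2,3,4,5]=6
  first=0(c) contributes 10
  first=1(b) contributes 10
|[w]| = 20

20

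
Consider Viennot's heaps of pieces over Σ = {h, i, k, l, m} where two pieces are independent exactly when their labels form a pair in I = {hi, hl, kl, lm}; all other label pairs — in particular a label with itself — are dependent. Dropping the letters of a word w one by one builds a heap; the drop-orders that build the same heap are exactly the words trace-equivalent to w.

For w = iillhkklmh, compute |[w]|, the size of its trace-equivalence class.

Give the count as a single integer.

126

0(i) covers ∅
1(i) covers 0:i
2(l) covers 1:i
3(l) covers 2:l
4(h) covers ∅
5(k) covers 1:i, 4:h
6(k) covers 5:k
7(l) covers 3:l
8(m) covers 6:k
9(h) covers 8:m
floor of heap: 0:i, 4:h
completions by unplaced set U, small U first (add the entries for U minus each lowest piece of U):
  |U|=1: {7}:1  {9}:1
  |U|=2: {3,7}:1  {7,9}:2  {8,9}:1
  |U|=3: {2,3,7}:1  {3,7,9}:3  {6,8,9}:1  {7,8,9}:3
  |U|=4: {2,3,7,9}:4  {3,7,8,9}:6  {5,6,8,9}:1  {6,7,8,9}:4
  |U|=5: {2,3,7,8,9}:10  {3,6,7,8,9}:10  {4,5,6,8,9}:1  {5,6,7,8,9}:5
  |U|=6: {2,3,6,7,8,9}:20  {3,5,6,7,8,9}:15  {4,5,6,7,8,9}:6
  |U|=7: {2,3,5,6,7,8,9}:35  {3,4,5,6,7,8,9}:21
  |U|=8: {1,2,3,5,6,7,8,9}:35  {2,3,4,5,6,7,8,9}:56
  start at 0(i): 91
  start at 4(h): 35
sum over floor = 126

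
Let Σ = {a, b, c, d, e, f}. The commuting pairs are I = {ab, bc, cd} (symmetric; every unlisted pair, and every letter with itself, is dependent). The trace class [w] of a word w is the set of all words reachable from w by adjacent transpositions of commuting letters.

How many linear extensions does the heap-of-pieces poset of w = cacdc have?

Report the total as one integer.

3

piece 0:c — minimal
piece 1:a rests on {0:c}
piece 2:c rests on {1:a}
piece 3:d rests on {1:a}
piece 4:c rests on {2:c}
minimal pieces: {0:c}
ways to finish when only these pieces remain (= sum over removing one remaining piece with nothing left below it):
  1 left: {3}→1  {4}→1
  2 left: {2,4}→1  {3,4}→2
  3 left: {2,3,4}→3
  placing 0:c first → 3 extensions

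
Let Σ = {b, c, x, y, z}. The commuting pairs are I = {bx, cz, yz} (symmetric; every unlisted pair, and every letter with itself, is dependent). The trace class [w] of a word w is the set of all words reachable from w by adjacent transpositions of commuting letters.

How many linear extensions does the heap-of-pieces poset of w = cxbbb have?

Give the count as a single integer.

4

piece 0:c — minimal
piece 1:x rests on {0:c}
piece 2:b rests on {0:c}
piece 3:b rests on {2:b}
piece 4:b rests on {3:b}
minimal pieces: {0:c}
ways to finish when only these pieces remain (= sum over removing one remaining piece with nothing left below it):
  1 left: {1}→1  {4}→1
  2 left: {1,4}→2  {3,4}→1
  3 left: {1,3,4}→3  {2,3,4}→1
  placing 0:c first → 4 extensions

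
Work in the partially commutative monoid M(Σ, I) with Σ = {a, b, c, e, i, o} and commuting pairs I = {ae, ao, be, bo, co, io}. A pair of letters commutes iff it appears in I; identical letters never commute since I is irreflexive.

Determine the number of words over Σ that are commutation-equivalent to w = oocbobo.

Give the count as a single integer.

35

piece 0:o — minimal
piece 1:o rests on {0:o}
piece 2:c — minimal
piece 3:b rests on {2:c}
piece 4:o rests on {1:o}
piece 5:b rests on {3:b}
piece 6:o rests on {4:o}
minimal pieces: {0:o, 2:c}
ways to finish when only these pieces remain (= sum over removing one remaining piece with nothing left below it):
  1 left: {5}→1  {6}→1
  2 left: {3,5}→1  {4,6}→1  {5,6}→2
  3 left: {1,4,6}→1  {2,3,5}→1  {3,5,6}→3  {4,5,6}→3
  4 left: {0,1,4,6}→1  {1,4,5,6}→4  {2,3,5,6}→4  {3,4,5,6}→6
  5 left: {0,1,4,5,6}→5  {1,3,4,5,6}→10  {2,3,4,5,6}→10
  placing 0:o first → 20 extensions
  placing 2:c first → 15 extensions
total linear extensions = 35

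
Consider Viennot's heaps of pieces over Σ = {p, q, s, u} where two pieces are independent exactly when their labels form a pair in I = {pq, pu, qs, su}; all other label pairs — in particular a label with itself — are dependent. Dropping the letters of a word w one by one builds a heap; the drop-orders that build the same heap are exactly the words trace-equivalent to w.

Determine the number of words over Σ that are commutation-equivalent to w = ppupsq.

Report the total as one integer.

0(p) covers ∅
1(p) covers 0:p
2(u) covers ∅
3(p) covers 1:p
4(s) covers 3:p
5(q) covers 2:u
floor of heap: 0:p, 2:u
completions by unplaced set U, small U first (add the entries for U minus each lowest piece of U):
  |U|=1: {4}:1  {5}:1
  |U|=2: {2,5}:1  {3,4}:1  {4,5}:2
  |U|=3: {1,3,4}:1  {2,4,5}:3  {3,4,5}:3
  |U|=4: {0,1,3,4}:1  {1,3,4,5}:4  {2,3,4,5}:6
  start at 0(p): 10
  start at 2(u): 5
sum over floor = 15

15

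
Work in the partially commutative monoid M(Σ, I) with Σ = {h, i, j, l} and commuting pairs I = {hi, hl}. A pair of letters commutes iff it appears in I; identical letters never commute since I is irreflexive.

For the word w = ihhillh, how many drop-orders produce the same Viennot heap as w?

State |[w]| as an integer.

0(i) covers ∅
1(h) covers ∅
2(h) covers 1:h
3(i) covers 0:i
4(l) covers 3:i
5(l) covers 4:l
6(h) covers 2:h
floor of heap: 0:i, 1:h
completions by unplaced set U, small U first (add the entries for U minus each lowest piece of U):
  |U|=1: {5}:1  {6}:1
  |U|=2: {2,6}:1  {4,5}:1  {5,6}:2
  |U|=3: {1,2,6}:1  {2,5,6}:3  {3,4,5}:1  {4,5,6}:3
  |U|=4: {0,3,4,5}:1  {1,2,5,6}:4  {2,4,5,6}:6  {3,4,5,6}:4
  |U|=5: {0,3,4,5,6}:5  {1,2,4,5,6}:10  {2,3,4,5,6}:10
  start at 0(i): 20
  start at 1(h): 15
sum over floor = 35

35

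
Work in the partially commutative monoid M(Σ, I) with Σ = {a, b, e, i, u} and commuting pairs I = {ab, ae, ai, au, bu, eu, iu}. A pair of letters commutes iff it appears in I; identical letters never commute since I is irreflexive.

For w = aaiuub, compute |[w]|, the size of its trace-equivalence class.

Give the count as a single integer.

90

0(a) covers ∅
1(a) covers 0:a
2(i) covers ∅
3(u) covers ∅
4(u) covers 3:u
5(b) covers 2:i
floor of heap: 0:a, 2:i, 3:u
completions by unplaced set U, small U first (add the entries for U minus each lowest piece of U):
  |U|=1: {1}:1  {4}:1  {5}:1
  |U|=2: {0,1}:1  {1,4}:2  {1,5}:2  {2,5}:1  {3,4}:1  {4,5}:2
  |U|=3: {0,1,4}:3  {0,1,5}:3  {1,2,5}:3  {1,3,4}:3  {1,4,5}:6  {2,4,5}:3  {3,4,5}:3
  |U|=4: {0,1,2,5}:6  {0,1,3,4}:6  {0,1,4,5}:12  {1,2,4,5}:12  {1,3,4,5}:12  {2,3,4,5}:6
  start at 0(a): 30
  start at 2(i): 30
  start at 3(u): 30
sum over floor = 90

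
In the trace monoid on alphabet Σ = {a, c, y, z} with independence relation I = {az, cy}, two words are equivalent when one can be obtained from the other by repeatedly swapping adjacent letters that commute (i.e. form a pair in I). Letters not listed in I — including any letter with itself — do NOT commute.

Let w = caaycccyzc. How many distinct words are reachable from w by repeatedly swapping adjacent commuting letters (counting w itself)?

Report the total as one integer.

drop 0:c onto floor
drop 1:a onto {0:c}
drop 2:a onto {1:a}
drop 3:y onto {2:a}
drop 4:c onto {2:a}
drop 5:c onto {4:c}
drop 6:c onto {5:c}
drop 7:y onto {3:y}
drop 8:z onto {6:c, 7:y}
drop 9:c onto {8:z}
ground layer = {0:c}
drop-orders for the pieces not yet dropped (sum over which currently-grounded one goes next):
  1 to go: {9} 1
  2 to go: {8,9} 1
  3 to go: {6,8,9} 1  {7,8,9} 1
  4 to go: {3,7,8,9} 1  {5,6,8,9} 1  {6,7,8,9} 2
  5 to go: {3,6,7,8,9} 3  {4,5,6,8,9} 1  {5,6,7,8,9} 3
  6 to go: {3,5,6,7,8,9} 6  {4,5,6,7,8,9} 4
  7 to go: {3,4,5,6,7,8,9} 10
  8 to go: {2,3,4,5,6,7,8,9} 10
  if 0:c drops first: 10 orders

10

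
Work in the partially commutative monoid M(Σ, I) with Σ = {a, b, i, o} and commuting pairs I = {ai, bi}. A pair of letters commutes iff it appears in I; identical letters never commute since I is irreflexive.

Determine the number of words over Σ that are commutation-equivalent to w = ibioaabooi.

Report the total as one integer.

3

drop 0:i onto floor
drop 1:b onto floor
drop 2:i onto {0:i}
drop 3:o onto {1:b, 2:i}
drop 4:a onto {3:o}
drop 5:a onto {4:a}
drop 6:b onto {5:a}
drop 7:o onto {6:b}
drop 8:o onto {7:o}
drop 9:i onto {8:o}
ground layer = {0:i, 1:b}
drop-orders for the pieces not yet dropped (sum over which currently-grounded one goes next):
  1 to go: {9} 1
  2 to go: {8,9} 1
  3 to go: {7,8,9} 1
  4 to go: {6,7,8,9} 1
  5 to go: {5,6,7,8,9} 1
  6 to go: {4,5,6,7,8,9} 1
  7 to go: {3,4,5,6,7,8,9} 1
  8 to go: {1,3,4,5,6,7,8,9} 1  {2,3,4,5,6,7,8,9} 1
  if 0:i drops first: 2 orders
  if 1:b drops first: 1 orders
heap linearizations: 3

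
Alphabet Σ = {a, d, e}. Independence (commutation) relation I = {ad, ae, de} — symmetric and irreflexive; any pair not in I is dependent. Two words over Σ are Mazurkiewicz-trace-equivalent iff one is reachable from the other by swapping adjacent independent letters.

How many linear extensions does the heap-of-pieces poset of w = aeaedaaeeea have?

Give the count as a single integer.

0(a) covers ∅
1(e) covers ∅
2(a) covers 0:a
3(e) covers 1:e
4(d) covers ∅
5(a) covers 2:a
6(a) covers 5:a
7(e) covers 3:e
8(e) covers 7:e
9(e) covers 8:e
10(a) covers 6:a
floor of heap: 0:a, 1:e, 4:d
completions by unplaced set U, small U first (add the entries for U minus each lowest piece of U):
  |U|=1: {4}:1  {9}:1  {10}:1
  |U|=2: {4,9}:2  {4,10}:2  {6,10}:1  {8,9}:1  {9,10}:2
  |U|=3: {4,6,10}:3  {4,8,9}:3  {4,9,10}:6  {5,6,10}:1  {6,9,10}:3  {7,8,9}:1  {8,9,10}:3
  |U|=4: {2,5,6,10}:1  {3,7,8,9}:1  {4,5,6,10}:4  {4,6,9,10}:12  {4,7,8,9}:4  {4,8,9,10}:12  {5,6,9,10}:4  {6,8,9,10}:6  {7,8,9,10}:4
  |U|=5: {0,2,5,6,10}:1  {1,3,7,8,9}:1  {2,4,5,6,10}:5  {2,5,6,9,10}:5  {3,4,7,8,9}:5  {3,7,8,9,10}:5  {4,5,6,9,10}:20  {4,6,8,9,10}:30  {4,7,8,9,10}:20  {5,6,8,9,10}:10  {6,7,8,9,10}:10
  |U|=6: {0,2,4,5,6,10}:6  {0,2,5,6,9,10}:6  {1,3,4,7,8,9}:6  {1,3,7,8,9,10}:6  {2,4,5,6,9,10}:30  {2,5,6,8,9,10}:15  {3,4,7,8,9,10}:30  {3,6,7,8,9,10}:15  {4,5,6,8,9,10}:60  {4,6,7,8,9,10}:60  {5,6,7,8,9,10}:20
  |U|=7: {0,2,4,5,6,9,10}:42  {0,2,5,6,8,9,10}:21  {1,3,4,7,8,9,10}:42  {1,3,6,7,8,9,10}:21  {2,4,5,6,8,9,10}:105  {2,5,6,7,8,9,10}:35  {3,4,6,7,8,9,10}:105  {3,5,6,7,8,9,10}:35  {4,5,6,7,8,9,10}:140
  |U|=8: {0,2,4,5,6,8,9,10}:168  {0,2,5,6,7,8,9,10}:56  {1,3,4,6,7,8,9,10}:168  {1,3,5,6,7,8,9,10}:56  {2,3,5,6,7,8,9,10}:70  {2,4,5,6,7,8,9,10}:280  {3,4,5,6,7,8,9,10}:280
  |U|=9: {0,2,3,5,6,7,8,9,10}:126  {0,2,4,5,6,7,8,9,10}:504  {1,2,3,5,6,7,8,9,10}:126  {1,3,4,5,6,7,8,9,10}:504  {2,3,4,5,6,7,8,9,10}:630
  start at 0(a): 1260
  start at 1(e): 1260
  start at 4(d): 252
sum over floor = 2772

2772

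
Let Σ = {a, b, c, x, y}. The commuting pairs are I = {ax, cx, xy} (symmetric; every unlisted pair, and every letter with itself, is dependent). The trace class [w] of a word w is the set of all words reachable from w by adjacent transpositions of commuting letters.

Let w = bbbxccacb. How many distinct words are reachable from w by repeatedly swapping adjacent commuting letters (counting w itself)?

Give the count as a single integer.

5

piece 0:b — minimal
piece 1:b rests on {0:b}
piece 2:b rests on {1:b}
piece 3:x rests on {2:b}
piece 4:c rests on {2:b}
piece 5:c rests on {4:c}
piece 6:a rests on {5:c}
piece 7:c rests on {6:a}
piece 8:b rests on {3:x, 7:c}
minimal pieces: {0:b}
ways to finish when only these pieces remain (= sum over removing one remaining piece with nothing left below it):
  1 left: {8}→1
  2 left: {3,8}→1  {7,8}→1
  3 left: {3,7,8}→2  {6,7,8}→1
  4 left: {3,6,7,8}→3  {5,6,7,8}→1
  5 left: {3,5,6,7,8}→4  {4,5,6,7,8}→1
  6 left: {3,4,5,6,7,8}→5
  7 left: {2,3,4,5,6,7,8}→5
  placing 0:b first → 5 extensions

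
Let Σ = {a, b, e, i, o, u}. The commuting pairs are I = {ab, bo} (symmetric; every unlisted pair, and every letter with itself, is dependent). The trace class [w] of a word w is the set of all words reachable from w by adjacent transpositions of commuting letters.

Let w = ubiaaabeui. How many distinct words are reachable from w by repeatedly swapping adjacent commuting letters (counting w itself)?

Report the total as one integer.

0(u) covers ∅
1(b) covers 0:u
2(i) covers 1:b
3(a) covers 2:i
4(a) covers 3:a
5(a) covers 4:a
6(b) covers 2:i
7(e) covers 5:a, 6:b
8(u) covers 7:e
9(i) covers 8:u
floor of heap: 0:u
completions by unplaced set U, small U first (add the entries for U minus each lowest piece of U):
  |U|=1: {9}:1
  |U|=2: {8,9}:1
  |U|=3: {7,8,9}:1
  |U|=4: {5,7,8,9}:1  {6,7,8,9}:1
  |U|=5: {4,5,7,8,9}:1  {5,6,7,8,9}:2
  |U|=6: {3,4,5,7,8,9}:1  {4,5,6,7,8,9}:3
  |U|=7: {3,4,5,6,7,8,9}:4
  |U|=8: {2,3,4,5,6,7,8,9}:4
  start at 0(u): 4

4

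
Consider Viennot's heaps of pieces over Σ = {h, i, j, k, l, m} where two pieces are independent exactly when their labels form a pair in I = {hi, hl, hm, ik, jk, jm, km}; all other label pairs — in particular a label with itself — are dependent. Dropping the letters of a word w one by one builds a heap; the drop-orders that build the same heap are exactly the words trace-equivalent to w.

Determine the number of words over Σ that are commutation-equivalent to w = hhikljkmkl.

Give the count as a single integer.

48

#0=h has no predecessor
#1=h depends on [0:h]
#2=i has no predecessor
#3=k depends on [1:h]
#4=l depends on [2:i, 3:k]
#5=j depends on [4:l]
#6=k depends on [4:l]
#7=m depends on [4:l]
#8=k depends on [6:k]
#9=l depends on [5:j, 7:m, 8:k]
sources: [0:h, 2:i]
N(rest) = Σ N(rest − s) over sources s of rest; N(one piece) = 1:
  size 1 → [9]=1
  size 2 → [5,9]=1  [7,9]=1  [8,9]=1
  size 3 → [5,7,9]=2  [5,8,9]=2  [6,8,9]=1  [7,8,9]=2
  size 4 → [5,6,8,9]=3  [5,7,8,9]=6  [6,7,8,9]=3
  size 5 → [5,6,7,8,9]=12
  size 6 → [4,5,6,7,8,9]=12
  size 7 → [2,4,5,6,7,8,9]=12  [3,4,5,6,7,8,9]=12
  size 8 → [1,3,4,5,6,7,8,9]=12  [2,3,4,5,6,7,8,9]=24
  first=0(h) contributes 36
  first=2(i) contributes 12
|[w]| = 48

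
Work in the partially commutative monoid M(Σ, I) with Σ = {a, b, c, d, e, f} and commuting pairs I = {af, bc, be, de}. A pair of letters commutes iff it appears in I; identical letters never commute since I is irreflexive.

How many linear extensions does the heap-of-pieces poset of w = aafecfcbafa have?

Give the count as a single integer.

drop 0:a onto floor
drop 1:a onto {0:a}
drop 2:f onto floor
drop 3:e onto {1:a, 2:f}
drop 4:c onto {3:e}
drop 5:f onto {4:c}
drop 6:c onto {5:f}
drop 7:b onto {5:f}
drop 8:a onto {6:c, 7:b}
drop 9:f onto {6:c, 7:b}
drop 10:a onto {8:a}
ground layer = {0:a, 2:f}
drop-orders for the pieces not yet dropped (sum over which currently-grounded one goes next):
  1 to go: {9} 1  {10} 1
  2 to go: {8,10} 1  {9,10} 2
  3 to go: {8,9,10} 3
  4 to go: {6,8,9,10} 3  {7,8,9,10} 3
  5 to go: {6,7,8,9,10} 6
  6 to go: {5,6,7,8,9,10} 6
  7 to go: {4,5,6,7,8,9,10} 6
  8 to go: {3,4,5,6,7,8,9,10} 6
  9 to go: {1,3,4,5,6,7,8,9,10} 6  {2,3,4,5,6,7,8,9,10} 6
  if 0:a drops first: 12 orders
  if 2:f drops first: 6 orders
heap linearizations: 18

18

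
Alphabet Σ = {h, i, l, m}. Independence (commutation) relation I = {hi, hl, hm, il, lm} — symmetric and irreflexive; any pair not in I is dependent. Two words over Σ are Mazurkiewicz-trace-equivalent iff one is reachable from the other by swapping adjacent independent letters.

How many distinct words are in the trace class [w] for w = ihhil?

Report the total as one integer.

30

0(i) covers ∅
1(h) covers ∅
2(h) covers 1:h
3(i) covers 0:i
4(l) covers ∅
floor of heap: 0:i, 1:h, 4:l
completions by unplaced set U, small U first (add the entries for U minus each lowest piece of U):
  |U|=1: {2}:1  {3}:1  {4}:1
  |U|=2: {0,3}:1  {1,2}:1  {2,3}:2  {2,4}:2  {3,4}:2
  |U|=3: {0,2,3}:3  {0,3,4}:3  {1,2,3}:3  {1,2,4}:3  {2,3,4}:6
  start at 0(i): 12
  start at 1(h): 12
  start at 4(l): 6
sum over floor = 30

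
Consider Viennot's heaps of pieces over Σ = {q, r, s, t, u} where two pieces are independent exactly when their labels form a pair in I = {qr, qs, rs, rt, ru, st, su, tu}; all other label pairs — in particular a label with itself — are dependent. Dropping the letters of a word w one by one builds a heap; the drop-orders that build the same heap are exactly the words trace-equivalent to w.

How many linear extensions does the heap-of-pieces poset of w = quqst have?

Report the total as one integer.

5

drop 0:q onto floor
drop 1:u onto {0:q}
drop 2:q onto {1:u}
drop 3:s onto floor
drop 4:t onto {2:q}
ground layer = {0:q, 3:s}
drop-orders for the pieces not yet dropped (sum over which currently-grounded one goes next):
  1 to go: {3} 1  {4} 1
  2 to go: {2,4} 1  {3,4} 2
  3 to go: {1,2,4} 1  {2,3,4} 3
  if 0:q drops first: 4 orders
  if 3:s drops first: 1 orders
heap linearizations: 5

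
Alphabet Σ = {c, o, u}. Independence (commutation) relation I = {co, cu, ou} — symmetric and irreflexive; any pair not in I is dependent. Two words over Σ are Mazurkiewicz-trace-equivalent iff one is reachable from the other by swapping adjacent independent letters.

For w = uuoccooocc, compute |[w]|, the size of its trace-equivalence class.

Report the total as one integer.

3150

0(u) covers ∅
1(u) covers 0:u
2(o) covers ∅
3(c) covers ∅
4(c) covers 3:c
5(o) covers 2:o
6(o) covers 5:o
7(o) covers 6:o
8(c) covers 4:c
9(c) covers 8:c
floor of heap: 0:u, 2:o, 3:c
completions by unplaced set U, small U first (add the entries for U minus each lowest piece of U):
  |U|=1: {1}:1  {7}:1  {9}:1
  |U|=2: {0,1}:1  {1,7}:2  {1,9}:2  {6,7}:1  {7,9}:2  {8,9}:1
  |U|=3: {0,1,7}:3  {0,1,9}:3  {1,6,7}:3  {1,7,9}:6  {1,8,9}:3  {4,8,9}:1  {5,6,7}:1  {6,7,9}:3  {7,8,9}:3
  |U|=4: {0,1,6,7}:6  {0,1,7,9}:12  {0,1,8,9}:6  {1,4,8,9}:4  {1,5,6,7}:4  {1,6,7,9}:12  {1,7,8,9}:12  {2,5,6,7}:1  {3,4,8,9}:1  {4,7,8,9}:4  {5,6,7,9}:4  {6,7,8,9}:6
  |U|=5: {0,1,4,8,9}:10  {0,1,5,6,7}:10  {0,1,6,7,9}:30  {0,1,7,8,9}:30  {1,2,5,6,7}:5  {1,3,4,8,9}:5  {1,4,7,8,9}:20  {1,5,6,7,9}:20  {1,6,7,8,9}:30  {2,5,6,7,9}:5  {3,4,7,8,9}:5  {4,6,7,8,9}:10  {5,6,7,8,9}:10
  |U|=6: {0,1,2,5,6,7}:15  {0,1,3,4,8,9}:15  {0,1,4,7,8,9}:60  {0,1,5,6,7,9}:60  {0,1,6,7,8,9}:90  {1,2,5,6,7,9}:30  {1,3,4,7,8,9}:30  {1,4,6,7,8,9}:60  {1,5,6,7,8,9}:60  {2,5,6,7,8,9}:15  {3,4,6,7,8,9}:15  {4,5,6,7,8,9}:20
  |U|=7: {0,1,2,5,6,7,9}:105  {0,1,3,4,7,8,9}:105  {0,1,4,6,7,8,9}:210  {0,1,5,6,7,8,9}:210  {1,2,5,6,7,8,9}:105  {1,3,4,6,7,8,9}:105  {1,4,5,6,7,8,9}:140  {2,4,5,6,7,8,9}:35  {3,4,5,6,7,8,9}:35
  |U|=8: {0,1,2,5,6,7,8,9}:420  {0,1,3,4,6,7,8,9}:420  {0,1,4,5,6,7,8,9}:560  {1,2,4,5,6,7,8,9}:280  {1,3,4,5,6,7,8,9}:280  {2,3,4,5,6,7,8,9}:70
  start at 0(u): 630
  start at 2(o): 1260
  start at 3(c): 1260
sum over floor = 3150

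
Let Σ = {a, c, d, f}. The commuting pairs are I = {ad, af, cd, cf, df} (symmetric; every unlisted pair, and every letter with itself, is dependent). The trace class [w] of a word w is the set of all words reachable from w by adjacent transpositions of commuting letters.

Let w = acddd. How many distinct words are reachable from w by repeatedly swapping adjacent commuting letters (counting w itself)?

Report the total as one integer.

0(a) covers ∅
1(c) covers 0:a
2(d) covers ∅
3(d) covers 2:d
4(d) covers 3:d
floor of heap: 0:a, 2:d
completions by unplaced set U, small U first (add the entries for U minus each lowest piece of U):
  |U|=1: {1}:1  {4}:1
  |U|=2: {0,1}:1  {1,4}:2  {3,4}:1
  |U|=3: {0,1,4}:3  {1,3,4}:3  {2,3,4}:1
  start at 0(a): 4
  start at 2(d): 6
sum over floor = 10

10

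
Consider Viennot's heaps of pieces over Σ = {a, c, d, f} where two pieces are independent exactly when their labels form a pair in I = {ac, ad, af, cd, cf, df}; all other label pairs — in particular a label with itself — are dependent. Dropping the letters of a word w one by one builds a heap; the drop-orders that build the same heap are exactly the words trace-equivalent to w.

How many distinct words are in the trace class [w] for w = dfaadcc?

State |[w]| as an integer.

0(d) covers ∅
1(f) covers ∅
2(a) covers ∅
3(a) covers 2:a
4(d) covers 0:d
5(c) covers ∅
6(c) covers 5:c
floor of heap: 0:d, 1:f, 2:a, 5:c
completions by unplaced set U, small U first (add the entries for U minus each lowest piece of U):
  |U|=1: {1}:1  {3}:1  {4}:1  {6}:1
  |U|=2: {0,4}:1  {1,3}:2  {1,4}:2  {1,6}:2  {2,3}:1  {3,4}:2  {3,6}:2  {4,6}:2  {5,6}:1
  |U|=3: {0,1,4}:3  {0,3,4}:3  {0,4,6}:3  {1,2,3}:3  {1,3,4}:6  {1,3,6}:6  {1,4,6}:6  {1,5,6}:3  {2,3,4}:3  {2,3,6}:3  {3,4,6}:6  {3,5,6}:3  {4,5,6}:3
  |U|=4: {0,1,3,4}:12  {0,1,4,6}:12  {0,2,3,4}:6  {0,3,4,6}:12  {0,4,5,6}:6  {1,2,3,4}:12  {1,2,3,6}:12  {1,3,4,6}:24  {1,3,5,6}:12  {1,4,5,6}:12  {2,3,4,6}:12  {2,3,5,6}:6  {3,4,5,6}:12
  |U|=5: {0,1,2,3,4}:30  {0,1,3,4,6}:60  {0,1,4,5,6}:30  {0,2,3,4,6}:30  {0,3,4,5,6}:30  {1,2,3,4,6}:60  {1,2,3,5,6}:30  {1,3,4,5,6}:60  {2,3,4,5,6}:30
  start at 0(d): 180
  start at 1(f): 90
  start at 2(a): 180
  start at 5(c): 180
sum over floor = 630

630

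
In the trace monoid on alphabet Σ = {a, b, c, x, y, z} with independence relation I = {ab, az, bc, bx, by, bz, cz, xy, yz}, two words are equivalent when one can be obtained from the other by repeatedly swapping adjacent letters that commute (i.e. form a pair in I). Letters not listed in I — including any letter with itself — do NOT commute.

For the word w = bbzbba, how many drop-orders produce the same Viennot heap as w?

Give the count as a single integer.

drop 0:b onto floor
drop 1:b onto {0:b}
drop 2:z onto floor
drop 3:b onto {1:b}
drop 4:b onto {3:b}
drop 5:a onto floor
ground layer = {0:b, 2:z, 5:a}
drop-orders for the pieces not yet dropped (sum over which currently-grounded one goes next):
  1 to go: {2} 1  {4} 1  {5} 1
  2 to go: {2,4} 2  {2,5} 2  {3,4} 1  {4,5} 2
  3 to go: {1,3,4} 1  {2,3,4} 3  {2,4,5} 6  {3,4,5} 3
  4 to go: {0,1,3,4} 1  {1,2,3,4} 4  {1,3,4,5} 4  {2,3,4,5} 12
  if 0:b drops first: 20 orders
  if 2:z drops first: 5 orders
  if 5:a drops first: 5 orders
heap linearizations: 30

30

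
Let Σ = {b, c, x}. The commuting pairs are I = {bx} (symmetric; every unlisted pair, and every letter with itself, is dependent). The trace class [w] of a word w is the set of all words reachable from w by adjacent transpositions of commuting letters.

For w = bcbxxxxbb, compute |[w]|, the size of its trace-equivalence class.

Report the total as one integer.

drop 0:b onto floor
drop 1:c onto {0:b}
drop 2:b onto {1:c}
drop 3:x onto {1:c}
drop 4:x onto {3:x}
drop 5:x onto {4:x}
drop 6:x onto {5:x}
drop 7:b onto {2:b}
drop 8:b onto {7:b}
ground layer = {0:b}
drop-orders for the pieces not yet dropped (sum over which currently-grounded one goes next):
  1 to go: {6} 1  {8} 1
  2 to go: {5,6} 1  {6,8} 2  {7,8} 1
  3 to go: {2,7,8} 1  {4,5,6} 1  {5,6,8} 3  {6,7,8} 3
  4 to go: {2,6,7,8} 4  {3,4,5,6} 1  {4,5,6,8} 4  {5,6,7,8} 6
  5 to go: {2,5,6,7,8} 10  {3,4,5,6,8} 5  {4,5,6,7,8} 10
  6 to go: {2,4,5,6,7,8} 20  {3,4,5,6,7,8} 15
  7 to go: {2,3,4,5,6,7,8} 35
  if 0:b drops first: 35 orders

35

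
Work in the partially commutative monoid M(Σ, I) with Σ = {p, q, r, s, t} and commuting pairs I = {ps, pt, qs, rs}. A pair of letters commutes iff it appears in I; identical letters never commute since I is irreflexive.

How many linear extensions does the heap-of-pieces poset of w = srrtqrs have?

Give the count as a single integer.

9

drop 0:s onto floor
drop 1:r onto floor
drop 2:r onto {1:r}
drop 3:t onto {0:s, 2:r}
drop 4:q onto {3:t}
drop 5:r onto {4:q}
drop 6:s onto {3:t}
ground layer = {0:s, 1:r}
drop-orders for the pieces not yet dropped (sum over which currently-grounded one goes next):
  1 to go: {5} 1  {6} 1
  2 to go: {4,5} 1  {5,6} 2
  3 to go: {4,5,6} 3
  4 to go: {3,4,5,6} 3
  5 to go: {0,3,4,5,6} 3  {2,3,4,5,6} 3
  if 0:s drops first: 3 orders
  if 1:r drops first: 6 orders
heap linearizations: 9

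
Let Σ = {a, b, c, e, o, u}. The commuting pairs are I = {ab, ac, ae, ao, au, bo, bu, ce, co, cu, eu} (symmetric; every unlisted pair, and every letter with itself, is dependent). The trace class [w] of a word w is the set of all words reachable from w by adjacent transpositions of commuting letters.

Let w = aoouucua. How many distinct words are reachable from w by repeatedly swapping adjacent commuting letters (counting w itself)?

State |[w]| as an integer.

0(a) covers ∅
1(o) covers ∅
2(o) covers 1:o
3(u) covers 2:o
4(u) covers 3:u
5(c) covers ∅
6(u) covers 4:u
7(a) covers 0:a
floor of heap: 0:a, 1:o, 5:c
completions by unplaced set U, small U first (add the entries for U minus each lowest piece of U):
  |U|=1: {5}:1  {6}:1  {7}:1
  |U|=2: {0,7}:1  {4,6}:1  {5,6}:2  {5,7}:2  {6,7}:2
  |U|=3: {0,5,7}:3  {0,6,7}:3  {3,4,6}:1  {4,5,6}:3  {4,6,7}:3  {5,6,7}:6
  |U|=4: {0,4,6,7}:6  {0,5,6,7}:12  {2,3,4,6}:1  {3,4,5,6}:4  {3,4,6,7}:4  {4,5,6,7}:12
  |U|=5: {0,3,4,6,7}:10  {0,4,5,6,7}:30  {1,2,3,4,6}:1  {2,3,4,5,6}:5  {2,3,4,6,7}:5  {3,4,5,6,7}:20
  |U|=6: {0,2,3,4,6,7}:15  {0,3,4,5,6,7}:60  {1,2,3,4,5,6}:6  {1,2,3,4,6,7}:6  {2,3,4,5,6,7}:30
  start at 0(a): 42
  start at 1(o): 105
  start at 5(c): 21
sum over floor = 168

168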